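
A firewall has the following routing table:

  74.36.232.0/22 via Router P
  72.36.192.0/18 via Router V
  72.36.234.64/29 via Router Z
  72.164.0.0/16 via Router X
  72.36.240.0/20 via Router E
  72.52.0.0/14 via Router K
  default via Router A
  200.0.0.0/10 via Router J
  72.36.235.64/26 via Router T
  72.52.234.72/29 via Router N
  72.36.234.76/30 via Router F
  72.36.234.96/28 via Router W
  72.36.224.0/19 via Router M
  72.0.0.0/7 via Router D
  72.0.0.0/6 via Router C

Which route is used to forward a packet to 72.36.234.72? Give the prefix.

Entries matching 72.36.234.72:
  0.0.0.0/0 (default, matches everything)
  72.0.0.0/6 (72.0.0.0 - 75.255.255.255)
  72.0.0.0/7 (72.0.0.0 - 73.255.255.255)
  72.36.192.0/18 (72.36.192.0 - 72.36.255.255)
  72.36.224.0/19 (72.36.224.0 - 72.36.255.255)
Most specific is 72.36.224.0/19.

72.36.224.0/19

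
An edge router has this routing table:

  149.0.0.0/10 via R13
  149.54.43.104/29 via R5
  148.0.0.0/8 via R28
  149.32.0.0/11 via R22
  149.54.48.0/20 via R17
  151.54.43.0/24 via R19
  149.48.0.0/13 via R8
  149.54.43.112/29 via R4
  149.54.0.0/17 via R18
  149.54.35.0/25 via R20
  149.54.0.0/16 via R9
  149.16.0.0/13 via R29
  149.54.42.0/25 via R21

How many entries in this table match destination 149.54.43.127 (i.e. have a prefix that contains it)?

5

Prefixes containing 149.54.43.127:
  149.0.0.0/10 (149.0.0.0 - 149.63.255.255)
  149.32.0.0/11 (149.32.0.0 - 149.63.255.255)
  149.48.0.0/13 (149.48.0.0 - 149.55.255.255)
  149.54.0.0/16 (149.54.0.0 - 149.54.255.255)
  149.54.0.0/17 (149.54.0.0 - 149.54.127.255)
Total matching entries: 5.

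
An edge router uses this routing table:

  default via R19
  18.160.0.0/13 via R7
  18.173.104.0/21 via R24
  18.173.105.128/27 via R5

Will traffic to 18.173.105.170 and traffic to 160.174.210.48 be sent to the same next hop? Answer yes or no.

no

18.173.105.170: longest match 18.173.104.0/21 -> R24
160.174.210.48: longest match 0.0.0.0/0 -> R19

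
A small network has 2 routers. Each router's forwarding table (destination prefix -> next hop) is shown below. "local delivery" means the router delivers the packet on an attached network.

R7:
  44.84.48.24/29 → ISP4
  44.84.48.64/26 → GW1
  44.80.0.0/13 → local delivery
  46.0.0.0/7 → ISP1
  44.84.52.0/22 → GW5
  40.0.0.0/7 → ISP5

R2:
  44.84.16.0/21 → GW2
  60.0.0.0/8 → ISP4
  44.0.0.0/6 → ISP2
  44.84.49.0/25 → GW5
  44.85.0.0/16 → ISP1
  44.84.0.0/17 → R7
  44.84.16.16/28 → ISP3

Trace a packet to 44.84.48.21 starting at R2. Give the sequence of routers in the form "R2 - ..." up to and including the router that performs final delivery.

At R2: longest match for 44.84.48.21 is 44.84.0.0/17 -> R7
At R7: longest match for 44.84.48.21 is 44.80.0.0/13 -> local delivery

R2 - R7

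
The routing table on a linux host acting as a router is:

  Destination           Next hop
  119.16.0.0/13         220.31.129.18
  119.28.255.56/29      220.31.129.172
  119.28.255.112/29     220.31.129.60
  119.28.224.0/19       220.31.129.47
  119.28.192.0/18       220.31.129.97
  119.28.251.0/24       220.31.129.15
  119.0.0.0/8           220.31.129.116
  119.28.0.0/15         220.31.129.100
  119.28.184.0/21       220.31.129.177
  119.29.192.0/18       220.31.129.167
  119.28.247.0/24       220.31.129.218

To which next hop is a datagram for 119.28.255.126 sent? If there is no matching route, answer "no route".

220.31.129.47

Routes whose prefix contains 119.28.255.126:
  119.0.0.0/8 (119.0.0.0 - 119.255.255.255) -> 220.31.129.116
  119.28.0.0/15 (119.28.0.0 - 119.29.255.255) -> 220.31.129.100
  119.28.192.0/18 (119.28.192.0 - 119.28.255.255) -> 220.31.129.97
  119.28.224.0/19 (119.28.224.0 - 119.28.255.255) -> 220.31.129.47
More-specific entries that do NOT match:
  119.28.255.56/29 (119.28.255.56 - 119.28.255.63) does not contain 119.28.255.126
  119.28.255.112/29 (119.28.255.112 - 119.28.255.119) does not contain 119.28.255.126
  119.28.251.0/24 (119.28.251.0 - 119.28.251.255) does not contain 119.28.255.126
  119.28.247.0/24 (119.28.247.0 - 119.28.247.255) does not contain 119.28.255.126
  119.28.184.0/21 (119.28.184.0 - 119.28.191.255) does not contain 119.28.255.126
Longest matching prefix is /19 -> next hop 220.31.129.47.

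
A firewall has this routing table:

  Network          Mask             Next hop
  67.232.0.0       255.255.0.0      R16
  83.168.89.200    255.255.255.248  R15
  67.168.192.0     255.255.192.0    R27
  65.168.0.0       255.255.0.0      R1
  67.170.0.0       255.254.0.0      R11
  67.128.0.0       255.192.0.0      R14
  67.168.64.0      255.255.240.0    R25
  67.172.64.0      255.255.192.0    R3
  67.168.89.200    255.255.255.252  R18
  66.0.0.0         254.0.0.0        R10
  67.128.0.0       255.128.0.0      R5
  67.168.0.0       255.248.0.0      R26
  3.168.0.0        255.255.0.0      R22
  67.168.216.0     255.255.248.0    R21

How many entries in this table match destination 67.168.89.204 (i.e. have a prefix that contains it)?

Prefixes containing 67.168.89.204:
  66.0.0.0/7 (66.0.0.0 - 67.255.255.255)
  67.128.0.0/9 (67.128.0.0 - 67.255.255.255)
  67.128.0.0/10 (67.128.0.0 - 67.191.255.255)
  67.168.0.0/13 (67.168.0.0 - 67.175.255.255)
Total matching entries: 4.

4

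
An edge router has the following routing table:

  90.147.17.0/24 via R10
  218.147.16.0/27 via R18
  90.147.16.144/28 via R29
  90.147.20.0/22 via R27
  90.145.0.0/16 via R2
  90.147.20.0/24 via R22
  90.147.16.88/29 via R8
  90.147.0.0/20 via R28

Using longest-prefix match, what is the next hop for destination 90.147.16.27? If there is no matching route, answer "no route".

No entry's prefix contains 90.147.16.27; there is no default route.

no route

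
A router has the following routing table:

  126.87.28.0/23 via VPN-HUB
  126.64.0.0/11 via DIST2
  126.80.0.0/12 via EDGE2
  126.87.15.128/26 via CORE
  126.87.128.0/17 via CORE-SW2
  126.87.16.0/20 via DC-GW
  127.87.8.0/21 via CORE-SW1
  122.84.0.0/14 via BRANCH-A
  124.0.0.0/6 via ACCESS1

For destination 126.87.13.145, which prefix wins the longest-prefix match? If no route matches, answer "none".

126.80.0.0/12

Entries matching 126.87.13.145:
  124.0.0.0/6 (124.0.0.0 - 127.255.255.255)
  126.64.0.0/11 (126.64.0.0 - 126.95.255.255)
  126.80.0.0/12 (126.80.0.0 - 126.95.255.255)
Most specific is 126.80.0.0/12.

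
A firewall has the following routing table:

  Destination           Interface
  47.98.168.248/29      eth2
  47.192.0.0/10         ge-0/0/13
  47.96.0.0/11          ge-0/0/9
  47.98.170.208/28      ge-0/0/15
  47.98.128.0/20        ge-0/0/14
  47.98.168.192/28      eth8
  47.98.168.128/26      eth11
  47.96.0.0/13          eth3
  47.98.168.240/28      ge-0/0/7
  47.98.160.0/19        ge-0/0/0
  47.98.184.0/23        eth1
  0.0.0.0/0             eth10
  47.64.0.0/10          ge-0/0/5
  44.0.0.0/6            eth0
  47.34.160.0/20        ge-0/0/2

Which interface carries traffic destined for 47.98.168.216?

ge-0/0/0

Routes whose prefix contains 47.98.168.216:
  0.0.0.0/0 (default, matches everything) -> eth10
  44.0.0.0/6 (44.0.0.0 - 47.255.255.255) -> eth0
  47.64.0.0/10 (47.64.0.0 - 47.127.255.255) -> ge-0/0/5
  47.96.0.0/11 (47.96.0.0 - 47.127.255.255) -> ge-0/0/9
  47.96.0.0/13 (47.96.0.0 - 47.103.255.255) -> eth3
  47.98.160.0/19 (47.98.160.0 - 47.98.191.255) -> ge-0/0/0
More-specific entries that do NOT match:
  47.98.168.248/29 (47.98.168.248 - 47.98.168.255) does not contain 47.98.168.216
  47.98.170.208/28 (47.98.170.208 - 47.98.170.223) does not contain 47.98.168.216
  47.98.168.192/28 (47.98.168.192 - 47.98.168.207) does not contain 47.98.168.216
  47.98.168.240/28 (47.98.168.240 - 47.98.168.255) does not contain 47.98.168.216
  47.98.168.128/26 (47.98.168.128 - 47.98.168.191) does not contain 47.98.168.216
  47.98.184.0/23 (47.98.184.0 - 47.98.185.255) does not contain 47.98.168.216
  47.98.128.0/20 (47.98.128.0 - 47.98.143.255) does not contain 47.98.168.216
  47.34.160.0/20 (47.34.160.0 - 47.34.175.255) does not contain 47.98.168.216
Longest matching prefix is /19 -> interface ge-0/0/0.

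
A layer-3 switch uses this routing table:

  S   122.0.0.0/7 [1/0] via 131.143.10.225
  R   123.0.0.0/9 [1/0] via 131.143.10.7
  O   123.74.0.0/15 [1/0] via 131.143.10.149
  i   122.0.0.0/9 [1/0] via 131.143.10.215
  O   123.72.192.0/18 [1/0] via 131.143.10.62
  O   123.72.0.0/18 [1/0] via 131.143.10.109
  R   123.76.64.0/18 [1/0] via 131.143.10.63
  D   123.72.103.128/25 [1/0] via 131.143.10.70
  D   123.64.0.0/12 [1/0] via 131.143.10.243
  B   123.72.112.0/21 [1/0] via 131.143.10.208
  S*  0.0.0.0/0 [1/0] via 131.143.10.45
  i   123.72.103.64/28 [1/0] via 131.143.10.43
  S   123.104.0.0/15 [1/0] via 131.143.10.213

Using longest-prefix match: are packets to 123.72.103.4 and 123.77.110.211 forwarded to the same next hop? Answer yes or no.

yes

123.72.103.4: longest match 123.64.0.0/12 -> 131.143.10.243
123.77.110.211: longest match 123.64.0.0/12 -> 131.143.10.243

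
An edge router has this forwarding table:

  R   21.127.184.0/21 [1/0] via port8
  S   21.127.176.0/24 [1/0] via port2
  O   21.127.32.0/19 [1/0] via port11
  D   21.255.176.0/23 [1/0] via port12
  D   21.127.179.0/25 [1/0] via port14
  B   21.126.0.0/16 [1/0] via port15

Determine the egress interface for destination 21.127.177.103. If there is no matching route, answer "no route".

No entry's prefix contains 21.127.177.103; there is no default route.

no route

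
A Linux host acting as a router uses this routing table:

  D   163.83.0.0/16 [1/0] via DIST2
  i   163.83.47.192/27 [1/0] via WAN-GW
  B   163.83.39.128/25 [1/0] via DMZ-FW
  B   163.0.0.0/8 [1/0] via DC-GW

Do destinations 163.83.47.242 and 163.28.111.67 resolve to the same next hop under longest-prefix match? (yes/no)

163.83.47.242: longest match 163.83.0.0/16 -> DIST2
163.28.111.67: longest match 163.0.0.0/8 -> DC-GW

no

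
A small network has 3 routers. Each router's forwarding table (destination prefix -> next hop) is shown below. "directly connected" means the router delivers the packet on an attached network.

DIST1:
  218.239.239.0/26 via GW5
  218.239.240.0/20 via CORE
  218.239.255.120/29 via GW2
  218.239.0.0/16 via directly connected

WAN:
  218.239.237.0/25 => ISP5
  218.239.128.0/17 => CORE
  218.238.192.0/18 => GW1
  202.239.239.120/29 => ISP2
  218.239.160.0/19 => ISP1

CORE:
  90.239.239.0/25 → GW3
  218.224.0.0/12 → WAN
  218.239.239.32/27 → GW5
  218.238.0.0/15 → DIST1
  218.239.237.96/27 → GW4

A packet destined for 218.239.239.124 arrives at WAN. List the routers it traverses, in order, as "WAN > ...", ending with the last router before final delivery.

At WAN: longest match for 218.239.239.124 is 218.239.128.0/17 -> CORE
At CORE: longest match for 218.239.239.124 is 218.238.0.0/15 -> DIST1
At DIST1: longest match for 218.239.239.124 is 218.239.0.0/16 -> directly connected

WAN > CORE > DIST1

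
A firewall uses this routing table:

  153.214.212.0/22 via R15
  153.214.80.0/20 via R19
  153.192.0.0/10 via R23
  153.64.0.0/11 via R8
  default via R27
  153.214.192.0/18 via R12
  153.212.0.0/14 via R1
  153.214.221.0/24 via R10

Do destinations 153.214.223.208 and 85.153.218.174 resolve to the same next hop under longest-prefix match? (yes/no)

153.214.223.208: longest match 153.214.192.0/18 -> R12
85.153.218.174: longest match 0.0.0.0/0 -> R27

no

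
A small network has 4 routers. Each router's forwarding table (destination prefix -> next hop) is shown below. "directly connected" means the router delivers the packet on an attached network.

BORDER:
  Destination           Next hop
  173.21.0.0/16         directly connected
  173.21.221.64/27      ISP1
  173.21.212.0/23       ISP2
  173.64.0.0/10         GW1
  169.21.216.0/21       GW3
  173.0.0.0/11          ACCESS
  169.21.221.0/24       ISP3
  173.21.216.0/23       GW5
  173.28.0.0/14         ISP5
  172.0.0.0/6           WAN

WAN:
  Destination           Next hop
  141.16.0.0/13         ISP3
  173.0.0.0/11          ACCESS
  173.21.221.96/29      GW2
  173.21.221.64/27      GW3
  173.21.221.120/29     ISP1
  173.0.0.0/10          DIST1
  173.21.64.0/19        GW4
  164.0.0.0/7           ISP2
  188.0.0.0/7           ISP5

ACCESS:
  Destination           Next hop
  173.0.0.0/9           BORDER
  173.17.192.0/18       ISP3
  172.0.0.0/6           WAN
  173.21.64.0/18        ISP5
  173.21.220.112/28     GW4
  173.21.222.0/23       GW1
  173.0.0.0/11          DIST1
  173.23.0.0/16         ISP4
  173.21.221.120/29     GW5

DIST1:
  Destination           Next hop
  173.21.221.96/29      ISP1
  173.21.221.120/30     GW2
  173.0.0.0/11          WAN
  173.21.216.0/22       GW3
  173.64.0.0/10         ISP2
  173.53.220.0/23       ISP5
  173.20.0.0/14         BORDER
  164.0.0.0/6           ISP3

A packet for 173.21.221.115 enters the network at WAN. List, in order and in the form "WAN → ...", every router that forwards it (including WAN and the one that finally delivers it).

At WAN: longest match for 173.21.221.115 is 173.0.0.0/11 -> ACCESS
At ACCESS: longest match for 173.21.221.115 is 173.0.0.0/11 -> DIST1
At DIST1: longest match for 173.21.221.115 is 173.20.0.0/14 -> BORDER
At BORDER: longest match for 173.21.221.115 is 173.21.0.0/16 -> directly connected

WAN → ACCESS → DIST1 → BORDER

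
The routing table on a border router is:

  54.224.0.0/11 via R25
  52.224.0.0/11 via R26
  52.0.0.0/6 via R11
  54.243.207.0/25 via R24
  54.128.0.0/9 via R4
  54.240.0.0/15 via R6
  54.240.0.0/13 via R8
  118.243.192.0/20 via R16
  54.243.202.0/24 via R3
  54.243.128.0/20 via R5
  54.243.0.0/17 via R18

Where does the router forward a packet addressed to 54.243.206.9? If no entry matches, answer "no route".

R8

Routes whose prefix contains 54.243.206.9:
  52.0.0.0/6 (52.0.0.0 - 55.255.255.255) -> R11
  54.128.0.0/9 (54.128.0.0 - 54.255.255.255) -> R4
  54.224.0.0/11 (54.224.0.0 - 54.255.255.255) -> R25
  54.240.0.0/13 (54.240.0.0 - 54.247.255.255) -> R8
More-specific entries that do NOT match:
  54.243.207.0/25 (54.243.207.0 - 54.243.207.127) does not contain 54.243.206.9
  54.243.202.0/24 (54.243.202.0 - 54.243.202.255) does not contain 54.243.206.9
  118.243.192.0/20 (118.243.192.0 - 118.243.207.255) does not contain 54.243.206.9
  54.243.128.0/20 (54.243.128.0 - 54.243.143.255) does not contain 54.243.206.9
  54.243.0.0/17 (54.243.0.0 - 54.243.127.255) does not contain 54.243.206.9
  54.240.0.0/15 (54.240.0.0 - 54.241.255.255) does not contain 54.243.206.9
Longest matching prefix is /13 -> next hop R8.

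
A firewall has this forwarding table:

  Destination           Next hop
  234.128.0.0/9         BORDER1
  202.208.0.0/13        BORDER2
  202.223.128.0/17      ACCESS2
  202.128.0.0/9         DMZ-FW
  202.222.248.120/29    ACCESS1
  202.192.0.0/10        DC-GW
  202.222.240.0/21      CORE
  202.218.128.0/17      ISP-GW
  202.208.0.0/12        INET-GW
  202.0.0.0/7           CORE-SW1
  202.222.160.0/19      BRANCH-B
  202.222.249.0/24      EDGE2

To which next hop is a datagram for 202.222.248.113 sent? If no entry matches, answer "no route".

INET-GW

Routes whose prefix contains 202.222.248.113:
  202.0.0.0/7 (202.0.0.0 - 203.255.255.255) -> CORE-SW1
  202.128.0.0/9 (202.128.0.0 - 202.255.255.255) -> DMZ-FW
  202.192.0.0/10 (202.192.0.0 - 202.255.255.255) -> DC-GW
  202.208.0.0/12 (202.208.0.0 - 202.223.255.255) -> INET-GW
More-specific entries that do NOT match:
  202.222.248.120/29 (202.222.248.120 - 202.222.248.127) does not contain 202.222.248.113
  202.222.249.0/24 (202.222.249.0 - 202.222.249.255) does not contain 202.222.248.113
  202.222.240.0/21 (202.222.240.0 - 202.222.247.255) does not contain 202.222.248.113
  202.222.160.0/19 (202.222.160.0 - 202.222.191.255) does not contain 202.222.248.113
  202.223.128.0/17 (202.223.128.0 - 202.223.255.255) does not contain 202.222.248.113
  202.218.128.0/17 (202.218.128.0 - 202.218.255.255) does not contain 202.222.248.113
  202.208.0.0/13 (202.208.0.0 - 202.215.255.255) does not contain 202.222.248.113
Longest matching prefix is /12 -> next hop INET-GW.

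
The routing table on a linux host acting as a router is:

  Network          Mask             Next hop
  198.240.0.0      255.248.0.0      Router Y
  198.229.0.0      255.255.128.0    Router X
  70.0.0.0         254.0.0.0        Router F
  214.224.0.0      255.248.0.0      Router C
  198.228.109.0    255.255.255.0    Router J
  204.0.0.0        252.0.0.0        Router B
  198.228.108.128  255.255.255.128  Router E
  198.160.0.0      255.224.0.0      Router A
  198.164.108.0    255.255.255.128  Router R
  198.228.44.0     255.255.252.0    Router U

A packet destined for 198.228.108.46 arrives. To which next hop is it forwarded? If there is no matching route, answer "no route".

No entry's prefix contains 198.228.108.46; there is no default route.

no route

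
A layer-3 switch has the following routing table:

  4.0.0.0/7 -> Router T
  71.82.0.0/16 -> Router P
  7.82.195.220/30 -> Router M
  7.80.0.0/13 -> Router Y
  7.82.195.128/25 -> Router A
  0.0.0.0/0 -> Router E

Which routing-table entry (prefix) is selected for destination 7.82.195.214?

7.82.195.128/25

Entries matching 7.82.195.214:
  0.0.0.0/0 (default, matches everything)
  7.80.0.0/13 (7.80.0.0 - 7.87.255.255)
  7.82.195.128/25 (7.82.195.128 - 7.82.195.255)
Most specific is 7.82.195.128/25.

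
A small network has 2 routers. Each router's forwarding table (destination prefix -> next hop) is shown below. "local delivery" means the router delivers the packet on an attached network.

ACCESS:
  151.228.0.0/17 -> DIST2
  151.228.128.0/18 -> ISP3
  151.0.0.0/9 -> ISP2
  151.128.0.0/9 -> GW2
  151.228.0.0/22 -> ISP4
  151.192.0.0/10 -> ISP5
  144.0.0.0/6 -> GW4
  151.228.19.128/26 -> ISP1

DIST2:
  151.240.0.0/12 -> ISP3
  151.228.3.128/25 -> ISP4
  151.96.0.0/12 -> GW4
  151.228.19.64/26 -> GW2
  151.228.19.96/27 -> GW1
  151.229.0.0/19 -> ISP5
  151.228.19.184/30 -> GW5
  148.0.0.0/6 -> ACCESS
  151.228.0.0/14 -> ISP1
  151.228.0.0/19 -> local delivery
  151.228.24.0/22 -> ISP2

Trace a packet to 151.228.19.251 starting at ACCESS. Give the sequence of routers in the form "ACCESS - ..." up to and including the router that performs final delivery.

ACCESS - DIST2

At ACCESS: longest match for 151.228.19.251 is 151.228.0.0/17 -> DIST2
At DIST2: longest match for 151.228.19.251 is 151.228.0.0/19 -> local delivery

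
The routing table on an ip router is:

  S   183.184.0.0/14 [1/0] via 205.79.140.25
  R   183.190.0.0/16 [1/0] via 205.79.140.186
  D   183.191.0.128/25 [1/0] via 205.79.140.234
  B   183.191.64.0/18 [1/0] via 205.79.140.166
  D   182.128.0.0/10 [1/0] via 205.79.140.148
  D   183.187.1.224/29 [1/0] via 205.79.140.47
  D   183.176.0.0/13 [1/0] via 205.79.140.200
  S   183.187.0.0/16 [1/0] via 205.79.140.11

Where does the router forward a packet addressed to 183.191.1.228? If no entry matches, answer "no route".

No entry's prefix contains 183.191.1.228; there is no default route.

no route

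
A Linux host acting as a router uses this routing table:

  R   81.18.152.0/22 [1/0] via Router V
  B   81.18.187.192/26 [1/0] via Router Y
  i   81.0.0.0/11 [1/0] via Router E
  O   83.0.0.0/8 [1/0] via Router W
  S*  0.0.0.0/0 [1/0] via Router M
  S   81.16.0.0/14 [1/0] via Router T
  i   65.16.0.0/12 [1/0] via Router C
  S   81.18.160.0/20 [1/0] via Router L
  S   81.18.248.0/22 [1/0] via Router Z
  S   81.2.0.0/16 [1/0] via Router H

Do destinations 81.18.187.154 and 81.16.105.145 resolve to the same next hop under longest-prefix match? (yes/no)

81.18.187.154: longest match 81.16.0.0/14 -> Router T
81.16.105.145: longest match 81.16.0.0/14 -> Router T

yes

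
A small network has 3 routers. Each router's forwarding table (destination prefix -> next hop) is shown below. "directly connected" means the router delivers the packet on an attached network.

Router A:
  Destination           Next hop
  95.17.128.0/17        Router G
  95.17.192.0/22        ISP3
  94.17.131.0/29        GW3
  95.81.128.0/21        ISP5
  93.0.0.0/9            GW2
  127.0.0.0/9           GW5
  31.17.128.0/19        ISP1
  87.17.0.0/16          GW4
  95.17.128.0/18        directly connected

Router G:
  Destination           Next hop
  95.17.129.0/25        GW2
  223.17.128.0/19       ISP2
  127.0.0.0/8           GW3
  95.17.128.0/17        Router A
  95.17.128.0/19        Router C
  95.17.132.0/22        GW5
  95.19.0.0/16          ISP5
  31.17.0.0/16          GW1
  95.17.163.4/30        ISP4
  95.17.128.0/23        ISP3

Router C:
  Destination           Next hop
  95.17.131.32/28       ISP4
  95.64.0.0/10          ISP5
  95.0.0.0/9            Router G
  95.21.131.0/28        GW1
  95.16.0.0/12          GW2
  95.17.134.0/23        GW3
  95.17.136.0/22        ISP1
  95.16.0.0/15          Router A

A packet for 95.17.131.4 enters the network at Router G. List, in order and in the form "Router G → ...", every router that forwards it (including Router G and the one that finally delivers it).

At Router G: longest match for 95.17.131.4 is 95.17.128.0/19 -> Router C
At Router C: longest match for 95.17.131.4 is 95.16.0.0/15 -> Router A
At Router A: longest match for 95.17.131.4 is 95.17.128.0/18 -> directly connected

Router G → Router C → Router A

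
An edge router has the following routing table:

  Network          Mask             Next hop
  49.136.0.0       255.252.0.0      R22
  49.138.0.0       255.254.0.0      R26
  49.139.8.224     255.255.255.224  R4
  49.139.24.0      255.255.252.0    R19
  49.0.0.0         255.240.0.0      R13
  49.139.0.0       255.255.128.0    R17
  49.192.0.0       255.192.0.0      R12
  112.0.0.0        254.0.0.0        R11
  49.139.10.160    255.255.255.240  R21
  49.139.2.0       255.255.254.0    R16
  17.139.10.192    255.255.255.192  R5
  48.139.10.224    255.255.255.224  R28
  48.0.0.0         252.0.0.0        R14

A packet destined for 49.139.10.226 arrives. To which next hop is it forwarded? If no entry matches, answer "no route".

Routes whose prefix contains 49.139.10.226:
  48.0.0.0/6 (48.0.0.0 - 51.255.255.255) -> R14
  49.136.0.0/14 (49.136.0.0 - 49.139.255.255) -> R22
  49.138.0.0/15 (49.138.0.0 - 49.139.255.255) -> R26
  49.139.0.0/17 (49.139.0.0 - 49.139.127.255) -> R17
More-specific entries that do NOT match:
  49.139.10.160/28 (49.139.10.160 - 49.139.10.175) does not contain 49.139.10.226
  49.139.8.224/27 (49.139.8.224 - 49.139.8.255) does not contain 49.139.10.226
  48.139.10.224/27 (48.139.10.224 - 48.139.10.255) does not contain 49.139.10.226
  17.139.10.192/26 (17.139.10.192 - 17.139.10.255) does not contain 49.139.10.226
  49.139.2.0/23 (49.139.2.0 - 49.139.3.255) does not contain 49.139.10.226
  49.139.24.0/22 (49.139.24.0 - 49.139.27.255) does not contain 49.139.10.226
Longest matching prefix is /17 -> next hop R17.

R17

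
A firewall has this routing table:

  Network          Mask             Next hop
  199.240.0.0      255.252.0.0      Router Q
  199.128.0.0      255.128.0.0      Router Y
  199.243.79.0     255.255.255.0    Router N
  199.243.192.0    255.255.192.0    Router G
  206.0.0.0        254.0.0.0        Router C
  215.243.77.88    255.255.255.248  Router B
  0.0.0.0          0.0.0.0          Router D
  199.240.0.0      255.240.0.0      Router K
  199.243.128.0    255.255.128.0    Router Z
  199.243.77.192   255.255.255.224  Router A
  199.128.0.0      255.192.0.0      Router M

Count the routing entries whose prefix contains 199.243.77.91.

4

Prefixes containing 199.243.77.91:
  0.0.0.0/0 (default, matches everything)
  199.128.0.0/9 (199.128.0.0 - 199.255.255.255)
  199.240.0.0/12 (199.240.0.0 - 199.255.255.255)
  199.240.0.0/14 (199.240.0.0 - 199.243.255.255)
Total matching entries: 4.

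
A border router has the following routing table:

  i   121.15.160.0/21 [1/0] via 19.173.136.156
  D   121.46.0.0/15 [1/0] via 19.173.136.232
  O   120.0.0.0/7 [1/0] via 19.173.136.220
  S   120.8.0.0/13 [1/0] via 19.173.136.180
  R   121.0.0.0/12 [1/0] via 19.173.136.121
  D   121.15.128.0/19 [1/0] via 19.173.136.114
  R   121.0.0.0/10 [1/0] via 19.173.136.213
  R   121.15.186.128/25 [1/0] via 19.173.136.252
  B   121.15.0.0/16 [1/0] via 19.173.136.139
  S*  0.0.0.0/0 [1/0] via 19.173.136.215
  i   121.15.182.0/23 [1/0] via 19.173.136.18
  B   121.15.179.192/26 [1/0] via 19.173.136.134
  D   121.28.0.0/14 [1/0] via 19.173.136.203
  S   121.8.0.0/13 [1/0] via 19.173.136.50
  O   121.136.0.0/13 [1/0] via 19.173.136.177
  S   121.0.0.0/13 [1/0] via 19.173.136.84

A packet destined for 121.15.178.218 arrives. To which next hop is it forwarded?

19.173.136.139

Routes whose prefix contains 121.15.178.218:
  0.0.0.0/0 (default, matches everything) -> 19.173.136.215
  120.0.0.0/7 (120.0.0.0 - 121.255.255.255) -> 19.173.136.220
  121.0.0.0/10 (121.0.0.0 - 121.63.255.255) -> 19.173.136.213
  121.0.0.0/12 (121.0.0.0 - 121.15.255.255) -> 19.173.136.121
  121.8.0.0/13 (121.8.0.0 - 121.15.255.255) -> 19.173.136.50
  121.15.0.0/16 (121.15.0.0 - 121.15.255.255) -> 19.173.136.139
More-specific entries that do NOT match:
  121.15.179.192/26 (121.15.179.192 - 121.15.179.255) does not contain 121.15.178.218
  121.15.186.128/25 (121.15.186.128 - 121.15.186.255) does not contain 121.15.178.218
  121.15.182.0/23 (121.15.182.0 - 121.15.183.255) does not contain 121.15.178.218
  121.15.160.0/21 (121.15.160.0 - 121.15.167.255) does not contain 121.15.178.218
  121.15.128.0/19 (121.15.128.0 - 121.15.159.255) does not contain 121.15.178.218
Longest matching prefix is /16 -> next hop 19.173.136.139.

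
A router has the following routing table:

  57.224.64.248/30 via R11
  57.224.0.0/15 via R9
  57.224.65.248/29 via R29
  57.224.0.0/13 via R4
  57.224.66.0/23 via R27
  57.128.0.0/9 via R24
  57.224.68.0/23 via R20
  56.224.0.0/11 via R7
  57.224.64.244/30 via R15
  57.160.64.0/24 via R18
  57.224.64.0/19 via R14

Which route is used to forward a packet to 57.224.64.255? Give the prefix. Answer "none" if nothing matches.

Entries matching 57.224.64.255:
  57.128.0.0/9 (57.128.0.0 - 57.255.255.255)
  57.224.0.0/13 (57.224.0.0 - 57.231.255.255)
  57.224.0.0/15 (57.224.0.0 - 57.225.255.255)
  57.224.64.0/19 (57.224.64.0 - 57.224.95.255)
Most specific is 57.224.64.0/19.

57.224.64.0/19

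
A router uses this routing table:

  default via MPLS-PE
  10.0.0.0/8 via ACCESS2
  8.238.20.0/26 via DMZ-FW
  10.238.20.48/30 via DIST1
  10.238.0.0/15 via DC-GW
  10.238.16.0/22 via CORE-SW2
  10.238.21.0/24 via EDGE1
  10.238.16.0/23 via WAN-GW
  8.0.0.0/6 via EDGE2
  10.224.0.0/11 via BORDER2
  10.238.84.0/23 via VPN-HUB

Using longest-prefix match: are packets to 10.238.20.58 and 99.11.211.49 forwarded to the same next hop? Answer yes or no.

no

10.238.20.58: longest match 10.238.0.0/15 -> DC-GW
99.11.211.49: longest match 0.0.0.0/0 -> MPLS-PE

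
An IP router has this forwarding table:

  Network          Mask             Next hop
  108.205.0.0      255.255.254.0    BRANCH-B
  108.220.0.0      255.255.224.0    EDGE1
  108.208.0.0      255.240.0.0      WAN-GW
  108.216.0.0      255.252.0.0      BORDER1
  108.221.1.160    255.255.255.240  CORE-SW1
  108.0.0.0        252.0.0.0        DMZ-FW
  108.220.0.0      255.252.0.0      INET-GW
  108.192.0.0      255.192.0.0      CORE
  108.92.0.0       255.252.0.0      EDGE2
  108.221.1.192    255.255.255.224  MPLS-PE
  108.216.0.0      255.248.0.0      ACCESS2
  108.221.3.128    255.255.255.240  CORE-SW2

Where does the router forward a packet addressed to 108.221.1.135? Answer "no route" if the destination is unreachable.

Routes whose prefix contains 108.221.1.135:
  108.0.0.0/6 (108.0.0.0 - 111.255.255.255) -> DMZ-FW
  108.192.0.0/10 (108.192.0.0 - 108.255.255.255) -> CORE
  108.208.0.0/12 (108.208.0.0 - 108.223.255.255) -> WAN-GW
  108.216.0.0/13 (108.216.0.0 - 108.223.255.255) -> ACCESS2
  108.220.0.0/14 (108.220.0.0 - 108.223.255.255) -> INET-GW
More-specific entries that do NOT match:
  108.221.1.160/28 (108.221.1.160 - 108.221.1.175) does not contain 108.221.1.135
  108.221.3.128/28 (108.221.3.128 - 108.221.3.143) does not contain 108.221.1.135
  108.221.1.192/27 (108.221.1.192 - 108.221.1.223) does not contain 108.221.1.135
  108.205.0.0/23 (108.205.0.0 - 108.205.1.255) does not contain 108.221.1.135
  108.220.0.0/19 (108.220.0.0 - 108.220.31.255) does not contain 108.221.1.135
Longest matching prefix is /14 -> next hop INET-GW.

INET-GW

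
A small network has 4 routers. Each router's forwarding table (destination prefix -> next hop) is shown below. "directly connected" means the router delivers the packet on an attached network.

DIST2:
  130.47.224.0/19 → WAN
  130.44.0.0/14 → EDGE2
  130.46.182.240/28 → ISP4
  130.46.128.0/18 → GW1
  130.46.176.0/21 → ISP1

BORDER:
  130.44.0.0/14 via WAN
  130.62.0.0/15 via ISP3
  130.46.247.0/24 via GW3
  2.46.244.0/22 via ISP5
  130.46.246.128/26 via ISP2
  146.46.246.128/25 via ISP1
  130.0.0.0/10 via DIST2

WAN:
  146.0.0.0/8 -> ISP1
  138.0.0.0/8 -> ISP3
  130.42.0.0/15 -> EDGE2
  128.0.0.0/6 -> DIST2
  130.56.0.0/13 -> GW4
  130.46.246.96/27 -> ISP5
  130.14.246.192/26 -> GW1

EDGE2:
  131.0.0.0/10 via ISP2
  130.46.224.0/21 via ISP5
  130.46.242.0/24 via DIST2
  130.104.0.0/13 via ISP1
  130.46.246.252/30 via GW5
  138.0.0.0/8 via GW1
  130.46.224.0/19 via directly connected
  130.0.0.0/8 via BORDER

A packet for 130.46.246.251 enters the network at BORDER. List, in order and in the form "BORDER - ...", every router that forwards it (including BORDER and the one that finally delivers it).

BORDER - WAN - DIST2 - EDGE2

At BORDER: longest match for 130.46.246.251 is 130.44.0.0/14 -> WAN
At WAN: longest match for 130.46.246.251 is 128.0.0.0/6 -> DIST2
At DIST2: longest match for 130.46.246.251 is 130.44.0.0/14 -> EDGE2
At EDGE2: longest match for 130.46.246.251 is 130.46.224.0/19 -> directly connected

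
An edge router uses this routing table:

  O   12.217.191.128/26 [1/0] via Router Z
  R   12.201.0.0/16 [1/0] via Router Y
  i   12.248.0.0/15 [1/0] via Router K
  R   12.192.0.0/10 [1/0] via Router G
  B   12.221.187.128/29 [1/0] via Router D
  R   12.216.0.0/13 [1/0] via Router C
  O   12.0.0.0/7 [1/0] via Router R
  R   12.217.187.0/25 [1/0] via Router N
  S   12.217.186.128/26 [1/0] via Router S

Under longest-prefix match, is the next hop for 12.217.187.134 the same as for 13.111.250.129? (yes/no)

12.217.187.134: longest match 12.216.0.0/13 -> Router C
13.111.250.129: longest match 12.0.0.0/7 -> Router R

no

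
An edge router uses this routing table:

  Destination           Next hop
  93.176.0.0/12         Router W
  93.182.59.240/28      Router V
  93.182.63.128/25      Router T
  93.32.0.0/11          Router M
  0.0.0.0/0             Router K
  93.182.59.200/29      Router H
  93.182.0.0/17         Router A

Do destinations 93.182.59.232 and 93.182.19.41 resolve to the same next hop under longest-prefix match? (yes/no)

yes

93.182.59.232: longest match 93.182.0.0/17 -> Router A
93.182.19.41: longest match 93.182.0.0/17 -> Router A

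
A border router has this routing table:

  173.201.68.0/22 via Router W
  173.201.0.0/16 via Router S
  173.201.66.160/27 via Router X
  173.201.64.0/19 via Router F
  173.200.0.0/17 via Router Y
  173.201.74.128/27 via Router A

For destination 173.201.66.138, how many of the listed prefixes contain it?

Prefixes containing 173.201.66.138:
  173.201.0.0/16 (173.201.0.0 - 173.201.255.255)
  173.201.64.0/19 (173.201.64.0 - 173.201.95.255)
Total matching entries: 2.

2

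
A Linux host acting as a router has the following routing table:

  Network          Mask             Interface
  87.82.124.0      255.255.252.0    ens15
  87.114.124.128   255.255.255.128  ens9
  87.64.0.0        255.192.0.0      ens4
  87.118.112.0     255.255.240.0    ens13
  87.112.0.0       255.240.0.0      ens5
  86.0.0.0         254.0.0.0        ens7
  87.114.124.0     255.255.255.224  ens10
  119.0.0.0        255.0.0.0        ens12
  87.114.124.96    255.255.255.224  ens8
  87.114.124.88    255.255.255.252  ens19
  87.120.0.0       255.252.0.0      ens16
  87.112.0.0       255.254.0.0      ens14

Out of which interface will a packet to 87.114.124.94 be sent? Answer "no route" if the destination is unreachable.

ens5

Routes whose prefix contains 87.114.124.94:
  86.0.0.0/7 (86.0.0.0 - 87.255.255.255) -> ens7
  87.64.0.0/10 (87.64.0.0 - 87.127.255.255) -> ens4
  87.112.0.0/12 (87.112.0.0 - 87.127.255.255) -> ens5
More-specific entries that do NOT match:
  87.114.124.88/30 (87.114.124.88 - 87.114.124.91) does not contain 87.114.124.94
  87.114.124.0/27 (87.114.124.0 - 87.114.124.31) does not contain 87.114.124.94
  87.114.124.96/27 (87.114.124.96 - 87.114.124.127) does not contain 87.114.124.94
  87.114.124.128/25 (87.114.124.128 - 87.114.124.255) does not contain 87.114.124.94
  87.82.124.0/22 (87.82.124.0 - 87.82.127.255) does not contain 87.114.124.94
  87.118.112.0/20 (87.118.112.0 - 87.118.127.255) does not contain 87.114.124.94
  87.112.0.0/15 (87.112.0.0 - 87.113.255.255) does not contain 87.114.124.94
  87.120.0.0/14 (87.120.0.0 - 87.123.255.255) does not contain 87.114.124.94
Longest matching prefix is /12 -> interface ens5.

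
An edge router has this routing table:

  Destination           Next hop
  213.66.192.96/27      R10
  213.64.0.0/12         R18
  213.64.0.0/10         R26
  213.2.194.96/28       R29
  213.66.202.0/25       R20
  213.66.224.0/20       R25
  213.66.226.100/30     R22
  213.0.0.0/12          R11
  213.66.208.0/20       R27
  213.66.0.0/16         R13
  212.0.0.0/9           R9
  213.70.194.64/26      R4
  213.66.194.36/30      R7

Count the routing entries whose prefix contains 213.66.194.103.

3

Prefixes containing 213.66.194.103:
  213.64.0.0/10 (213.64.0.0 - 213.127.255.255)
  213.64.0.0/12 (213.64.0.0 - 213.79.255.255)
  213.66.0.0/16 (213.66.0.0 - 213.66.255.255)
Total matching entries: 3.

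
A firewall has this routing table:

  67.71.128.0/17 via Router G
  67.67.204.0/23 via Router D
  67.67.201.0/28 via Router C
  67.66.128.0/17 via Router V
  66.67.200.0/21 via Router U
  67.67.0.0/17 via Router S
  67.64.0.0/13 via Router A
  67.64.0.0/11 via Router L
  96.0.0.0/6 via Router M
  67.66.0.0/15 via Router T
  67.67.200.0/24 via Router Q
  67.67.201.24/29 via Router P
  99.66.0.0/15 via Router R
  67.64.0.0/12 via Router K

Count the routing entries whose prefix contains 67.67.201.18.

4

Prefixes containing 67.67.201.18:
  67.64.0.0/11 (67.64.0.0 - 67.95.255.255)
  67.64.0.0/12 (67.64.0.0 - 67.79.255.255)
  67.64.0.0/13 (67.64.0.0 - 67.71.255.255)
  67.66.0.0/15 (67.66.0.0 - 67.67.255.255)
Total matching entries: 4.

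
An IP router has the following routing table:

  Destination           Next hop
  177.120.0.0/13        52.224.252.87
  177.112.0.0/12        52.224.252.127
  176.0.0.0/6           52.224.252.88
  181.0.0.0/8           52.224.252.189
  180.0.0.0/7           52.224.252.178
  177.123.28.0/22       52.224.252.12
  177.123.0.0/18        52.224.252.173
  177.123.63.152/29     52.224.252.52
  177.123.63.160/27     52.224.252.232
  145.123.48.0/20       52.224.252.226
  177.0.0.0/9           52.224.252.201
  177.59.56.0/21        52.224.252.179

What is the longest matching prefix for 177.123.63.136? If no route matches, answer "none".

Entries matching 177.123.63.136:
  176.0.0.0/6 (176.0.0.0 - 179.255.255.255)
  177.0.0.0/9 (177.0.0.0 - 177.127.255.255)
  177.112.0.0/12 (177.112.0.0 - 177.127.255.255)
  177.120.0.0/13 (177.120.0.0 - 177.127.255.255)
  177.123.0.0/18 (177.123.0.0 - 177.123.63.255)
Most specific is 177.123.0.0/18.

177.123.0.0/18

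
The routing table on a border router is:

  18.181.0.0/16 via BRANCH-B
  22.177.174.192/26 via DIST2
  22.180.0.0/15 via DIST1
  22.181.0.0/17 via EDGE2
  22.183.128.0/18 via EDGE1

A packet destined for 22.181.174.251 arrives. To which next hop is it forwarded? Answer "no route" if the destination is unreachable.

DIST1

Routes whose prefix contains 22.181.174.251:
  22.180.0.0/15 (22.180.0.0 - 22.181.255.255) -> DIST1
More-specific entries that do NOT match:
  22.177.174.192/26 (22.177.174.192 - 22.177.174.255) does not contain 22.181.174.251
  22.183.128.0/18 (22.183.128.0 - 22.183.191.255) does not contain 22.181.174.251
  22.181.0.0/17 (22.181.0.0 - 22.181.127.255) does not contain 22.181.174.251
  18.181.0.0/16 (18.181.0.0 - 18.181.255.255) does not contain 22.181.174.251
Longest matching prefix is /15 -> next hop DIST1.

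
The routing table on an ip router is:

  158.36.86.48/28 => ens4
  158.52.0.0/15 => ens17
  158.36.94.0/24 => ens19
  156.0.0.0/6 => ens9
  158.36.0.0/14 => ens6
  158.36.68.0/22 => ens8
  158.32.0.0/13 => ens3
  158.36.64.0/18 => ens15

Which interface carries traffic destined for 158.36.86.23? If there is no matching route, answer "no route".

ens15

Routes whose prefix contains 158.36.86.23:
  156.0.0.0/6 (156.0.0.0 - 159.255.255.255) -> ens9
  158.32.0.0/13 (158.32.0.0 - 158.39.255.255) -> ens3
  158.36.0.0/14 (158.36.0.0 - 158.39.255.255) -> ens6
  158.36.64.0/18 (158.36.64.0 - 158.36.127.255) -> ens15
More-specific entries that do NOT match:
  158.36.86.48/28 (158.36.86.48 - 158.36.86.63) does not contain 158.36.86.23
  158.36.94.0/24 (158.36.94.0 - 158.36.94.255) does not contain 158.36.86.23
  158.36.68.0/22 (158.36.68.0 - 158.36.71.255) does not contain 158.36.86.23
Longest matching prefix is /18 -> interface ens15.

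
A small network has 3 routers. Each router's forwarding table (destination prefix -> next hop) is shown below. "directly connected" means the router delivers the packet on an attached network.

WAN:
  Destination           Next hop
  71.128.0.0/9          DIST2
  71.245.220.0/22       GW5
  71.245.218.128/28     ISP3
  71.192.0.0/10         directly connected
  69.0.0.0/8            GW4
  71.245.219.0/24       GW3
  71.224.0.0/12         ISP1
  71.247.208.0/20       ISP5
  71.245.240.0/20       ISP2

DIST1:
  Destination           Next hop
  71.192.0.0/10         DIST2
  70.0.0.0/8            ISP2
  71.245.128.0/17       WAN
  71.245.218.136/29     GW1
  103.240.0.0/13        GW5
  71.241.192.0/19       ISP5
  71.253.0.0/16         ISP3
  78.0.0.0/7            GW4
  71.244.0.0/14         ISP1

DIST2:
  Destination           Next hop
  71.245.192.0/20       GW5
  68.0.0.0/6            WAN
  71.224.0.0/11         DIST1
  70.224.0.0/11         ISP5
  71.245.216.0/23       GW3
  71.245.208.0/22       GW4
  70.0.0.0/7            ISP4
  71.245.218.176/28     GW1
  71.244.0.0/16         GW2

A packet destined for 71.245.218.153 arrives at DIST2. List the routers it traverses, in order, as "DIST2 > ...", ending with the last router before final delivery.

At DIST2: longest match for 71.245.218.153 is 71.224.0.0/11 -> DIST1
At DIST1: longest match for 71.245.218.153 is 71.245.128.0/17 -> WAN
At WAN: longest match for 71.245.218.153 is 71.192.0.0/10 -> directly connected

DIST2 > DIST1 > WAN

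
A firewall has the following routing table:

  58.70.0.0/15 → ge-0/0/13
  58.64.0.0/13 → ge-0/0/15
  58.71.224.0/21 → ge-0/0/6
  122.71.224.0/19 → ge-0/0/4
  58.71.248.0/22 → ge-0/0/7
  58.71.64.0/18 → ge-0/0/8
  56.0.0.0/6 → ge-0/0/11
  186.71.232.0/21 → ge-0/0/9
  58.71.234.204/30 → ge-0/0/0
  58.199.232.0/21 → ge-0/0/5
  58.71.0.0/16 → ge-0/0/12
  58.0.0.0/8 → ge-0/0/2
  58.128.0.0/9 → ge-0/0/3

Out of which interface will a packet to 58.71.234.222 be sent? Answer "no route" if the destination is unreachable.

ge-0/0/12

Routes whose prefix contains 58.71.234.222:
  56.0.0.0/6 (56.0.0.0 - 59.255.255.255) -> ge-0/0/11
  58.0.0.0/8 (58.0.0.0 - 58.255.255.255) -> ge-0/0/2
  58.64.0.0/13 (58.64.0.0 - 58.71.255.255) -> ge-0/0/15
  58.70.0.0/15 (58.70.0.0 - 58.71.255.255) -> ge-0/0/13
  58.71.0.0/16 (58.71.0.0 - 58.71.255.255) -> ge-0/0/12
More-specific entries that do NOT match:
  58.71.234.204/30 (58.71.234.204 - 58.71.234.207) does not contain 58.71.234.222
  58.71.248.0/22 (58.71.248.0 - 58.71.251.255) does not contain 58.71.234.222
  58.71.224.0/21 (58.71.224.0 - 58.71.231.255) does not contain 58.71.234.222
  186.71.232.0/21 (186.71.232.0 - 186.71.239.255) does not contain 58.71.234.222
  58.199.232.0/21 (58.199.232.0 - 58.199.239.255) does not contain 58.71.234.222
  122.71.224.0/19 (122.71.224.0 - 122.71.255.255) does not contain 58.71.234.222
  58.71.64.0/18 (58.71.64.0 - 58.71.127.255) does not contain 58.71.234.222
Longest matching prefix is /16 -> interface ge-0/0/12.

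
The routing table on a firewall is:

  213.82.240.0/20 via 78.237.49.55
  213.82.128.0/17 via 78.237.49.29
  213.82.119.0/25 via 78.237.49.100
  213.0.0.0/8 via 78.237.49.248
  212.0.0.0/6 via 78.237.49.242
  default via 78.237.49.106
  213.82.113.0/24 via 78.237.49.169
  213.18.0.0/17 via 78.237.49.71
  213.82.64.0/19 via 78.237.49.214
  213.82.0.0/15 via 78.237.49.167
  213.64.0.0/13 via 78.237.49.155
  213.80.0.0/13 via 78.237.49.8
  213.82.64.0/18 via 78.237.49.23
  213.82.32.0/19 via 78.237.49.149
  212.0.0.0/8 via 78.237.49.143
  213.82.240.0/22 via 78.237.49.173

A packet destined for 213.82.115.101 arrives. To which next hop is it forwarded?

78.237.49.23

Routes whose prefix contains 213.82.115.101:
  0.0.0.0/0 (default, matches everything) -> 78.237.49.106
  212.0.0.0/6 (212.0.0.0 - 215.255.255.255) -> 78.237.49.242
  213.0.0.0/8 (213.0.0.0 - 213.255.255.255) -> 78.237.49.248
  213.80.0.0/13 (213.80.0.0 - 213.87.255.255) -> 78.237.49.8
  213.82.0.0/15 (213.82.0.0 - 213.83.255.255) -> 78.237.49.167
  213.82.64.0/18 (213.82.64.0 - 213.82.127.255) -> 78.237.49.23
More-specific entries that do NOT match:
  213.82.119.0/25 (213.82.119.0 - 213.82.119.127) does not contain 213.82.115.101
  213.82.113.0/24 (213.82.113.0 - 213.82.113.255) does not contain 213.82.115.101
  213.82.240.0/22 (213.82.240.0 - 213.82.243.255) does not contain 213.82.115.101
  213.82.240.0/20 (213.82.240.0 - 213.82.255.255) does not contain 213.82.115.101
  213.82.64.0/19 (213.82.64.0 - 213.82.95.255) does not contain 213.82.115.101
  213.82.32.0/19 (213.82.32.0 - 213.82.63.255) does not contain 213.82.115.101
Longest matching prefix is /18 -> next hop 78.237.49.23.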